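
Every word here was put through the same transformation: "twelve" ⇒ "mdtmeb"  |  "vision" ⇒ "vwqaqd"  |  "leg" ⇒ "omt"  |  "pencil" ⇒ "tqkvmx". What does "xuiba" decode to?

The output letters match the input read backwards, each shifted +8: twelve reversed is evlewt. The word is reversed, then every letter is shifted forward by 8.
Reversing it on xuiba: shift back: x−8=p, u−8=m, i−8=a, b−8=t, a−8=s → pmats; then reverse → stamp.

stamp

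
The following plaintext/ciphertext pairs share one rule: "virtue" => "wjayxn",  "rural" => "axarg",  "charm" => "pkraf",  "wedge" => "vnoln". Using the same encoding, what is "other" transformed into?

v(21)→w(22) and i(8)→j(9) fit y≡25x+17 (mod 26); the inverse of 25 mod 26 is 25. This is an affine cipher: with a=0,…,z=25, each position x becomes (25x+17) mod 26.
Applying it to other: o(14)→25·14+17≡3=d; t(19)→25·19+17≡24=y; h(7)→25·7+17≡10=k; e(4)→25·4+17≡13=n; r(17)→25·17+17≡0=a (all mod 26).

dykna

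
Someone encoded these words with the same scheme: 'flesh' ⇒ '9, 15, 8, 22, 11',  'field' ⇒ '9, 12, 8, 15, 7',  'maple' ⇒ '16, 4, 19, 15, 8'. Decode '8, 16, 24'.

Each letter is replaced by its alphabet position (a=1..z=26) + 3.
Undoing it on 8, 16, 24: 8→(8−3)÷1=5=e, 16→(16−3)÷1=13=m, 24→(24−3)÷1=21=u.

emu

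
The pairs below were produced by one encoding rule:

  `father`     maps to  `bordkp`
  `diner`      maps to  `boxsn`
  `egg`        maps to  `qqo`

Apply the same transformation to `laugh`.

The output letters match the input read backwards, each shifted +10: father reversed is rehtaf. Two steps: reverse the string, then apply a Caesar shift of +10.
For laugh: reverse → hgual; then shift: h+10=r, g+10=q, u+10=e, a+10=k, l+10=v.

rqekv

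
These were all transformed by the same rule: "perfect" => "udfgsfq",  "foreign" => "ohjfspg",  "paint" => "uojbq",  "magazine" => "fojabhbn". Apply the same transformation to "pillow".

The output letters match the input read backwards, each shifted +1: perfect reversed is tcefrep. Two steps: reverse the string, then apply a Caesar shift of +1.
For pillow: reverse → wollip; then shift: w+1=x, o+1=p, l+1=m, l+1=m, i+1=j, p+1=q.

xpmmjq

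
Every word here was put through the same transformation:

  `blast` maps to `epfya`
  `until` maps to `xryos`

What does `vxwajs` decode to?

Each letter shifts forward by (position + 3), i.e. 3, 4, 5, … — the shift grows by one for each successive letter.
Decoding vxwajs: v−3=s, x−4=t, w−5=r, a−6=u, j−7=c, s−8=k.

struck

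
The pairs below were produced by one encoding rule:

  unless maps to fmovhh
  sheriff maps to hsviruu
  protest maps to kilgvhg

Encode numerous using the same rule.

mfnvilfh

Each pair mirrors across the alphabet (u↔f, n↔m, l↔o): positions sum to 25. Each letter is replaced by its mirror in the alphabet: a↔z, b↔y, c↔x, and so on (the Atbash cipher).
On numerous: n↔m, u↔f, m↔n, e↔v, r↔i, o↔l, u↔f, s↔h.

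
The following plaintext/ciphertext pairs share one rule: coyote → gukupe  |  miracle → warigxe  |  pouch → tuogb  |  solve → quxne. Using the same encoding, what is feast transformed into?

This is an affine cipher: with a=0,…,z=25, each position x becomes (25x+8) mod 26.
On feast: f(5)→25·5+8≡3=d; e(4)→25·4+8≡4=e; a(0)→25·0+8≡8=i; s(18)→25·18+8≡16=q; t(19)→25·19+8≡15=p (all mod 26).

deiqp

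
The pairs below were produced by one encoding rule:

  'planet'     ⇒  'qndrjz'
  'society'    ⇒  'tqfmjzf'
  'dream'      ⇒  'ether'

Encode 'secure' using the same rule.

In planet: p→q is +1, l→n is +2, a→d is +3, n→r is +4 — the shift increases by 1 each position. Each letter shifts forward by (position + 1), i.e. 1, 2, 3, … — the shift grows by one for each successive letter.
Applying it to secure: s+1=t, e+2=g, c+3=f, u+4=y, r+5=w, e+6=k.

tgfywk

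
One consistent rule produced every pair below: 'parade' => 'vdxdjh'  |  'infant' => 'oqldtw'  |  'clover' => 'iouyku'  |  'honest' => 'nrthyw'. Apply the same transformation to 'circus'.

ilxfav

Shifts by position in parade: pos 0: p→v (+6), pos 1: a→d (+3), pos 2: r→x (+6), pos 3: a→d (+3) — repeating every 2. A repeating key of period 2 is used — shifts +6, +3 over and over.
Applying it to circus: c+6=i, i+3=l, r+6=x, c+3=f, u+6=a, s+3=v.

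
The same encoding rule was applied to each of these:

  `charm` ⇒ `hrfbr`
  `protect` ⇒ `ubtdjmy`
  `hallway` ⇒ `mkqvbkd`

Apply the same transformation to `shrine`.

A repeating key of period 2 is used — shifts +5, +10 over and over.
For shrine: s+5=x, h+10=r, r+5=w, i+10=s, n+5=s, e+10=o.

xrwsso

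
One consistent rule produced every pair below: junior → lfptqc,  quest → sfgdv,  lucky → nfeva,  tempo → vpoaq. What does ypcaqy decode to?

It's a Vigenère-style cipher with numeric key [2,11]: position i shifts by key[i mod 2].
Reversing it on ypcaqy: y−2=w, p−11=e, c−2=a, a−11=p, q−2=o, y−11=n.

weapon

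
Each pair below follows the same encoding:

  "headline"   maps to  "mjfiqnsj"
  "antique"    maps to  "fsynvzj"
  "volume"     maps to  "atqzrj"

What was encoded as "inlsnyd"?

This is a Caesar cipher with shift 5.
Decoding inlsnyd: i−5=d, n−5=i, l−5=g, s−5=n, n−5=i, y−5=t, d−5=y.

dignity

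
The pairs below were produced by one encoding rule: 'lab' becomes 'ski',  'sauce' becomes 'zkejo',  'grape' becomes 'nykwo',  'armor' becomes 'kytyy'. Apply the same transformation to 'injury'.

The rule splits by letter class: vowels +10, consonants +7.
For injury: i(vowel)+10=s, n(cons)+7=u, j(cons)+7=q, u(vowel)+10=e, r(cons)+7=y, y(cons)+7=f.

suqeyf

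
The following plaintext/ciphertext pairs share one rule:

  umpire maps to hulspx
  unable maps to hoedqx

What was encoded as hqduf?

crane

The output letters match the input read backwards, each shifted +3: umpire reversed is eripmu. Read the word backwards and shift each letter +3.
Reversing it on hqduf: shift back: h−3=e, q−3=n, d−3=a, u−3=r, f−3=c → enarc; then reverse → crane.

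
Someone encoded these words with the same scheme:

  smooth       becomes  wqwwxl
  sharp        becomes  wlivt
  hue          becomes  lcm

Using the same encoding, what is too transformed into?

xww

The shift depends on letter class: consonant s→w is +4, but vowel o→w is +8. Two shifts are in play — +8 for a/e/i/o/u, +4 for every other letter.
On too: t(cons)+4=x, o(vowel)+8=w, o(vowel)+8=w.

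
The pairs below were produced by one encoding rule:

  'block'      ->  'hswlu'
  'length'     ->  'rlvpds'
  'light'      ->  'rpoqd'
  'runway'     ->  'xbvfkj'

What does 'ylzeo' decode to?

In block: b→h is +6, l→s is +7, o→w is +8, c→l is +9 — the shift increases by 1 each position. The shift increases by 1 at each position, starting from +6: 6, 7, 8, ….
Decoding ylzeo: y−6=s, l−7=e, z−8=r, e−9=v, o−10=e.

serve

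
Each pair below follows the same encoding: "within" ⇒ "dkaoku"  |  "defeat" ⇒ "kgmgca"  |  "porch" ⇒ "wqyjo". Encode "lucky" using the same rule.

The shift depends on letter class: consonant w→d is +7, but vowel i→k is +2. Vowels shift forward by 2 and consonants shift forward by 7.
For lucky: l(cons)+7=s, u(vowel)+2=w, c(cons)+7=j, k(cons)+7=r, y(cons)+7=f.

swjrf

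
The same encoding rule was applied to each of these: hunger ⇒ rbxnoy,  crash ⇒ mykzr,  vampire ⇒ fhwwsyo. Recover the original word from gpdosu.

Shifts by position in hunger: pos 0: h→r (+10), pos 1: u→b (+7), pos 2: n→x (+10), pos 3: g→n (+7) — repeating every 2. It's a Vigenère-style cipher with numeric key [10,7]: position i shifts by key[i mod 2].
Decoding gpdosu: g−10=w, p−7=i, d−10=t, o−7=h, s−10=i, u−7=n.

within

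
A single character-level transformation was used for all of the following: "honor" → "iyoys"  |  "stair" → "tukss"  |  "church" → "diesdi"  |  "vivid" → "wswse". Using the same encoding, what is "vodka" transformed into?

wyelk

The shift depends on letter class: consonant h→i is +1, but vowel o→y is +10. Vowels shift forward by 10 and consonants shift forward by 1.
On vodka: v(cons)+1=w, o(vowel)+10=y, d(cons)+1=e, k(cons)+1=l, a(vowel)+10=k.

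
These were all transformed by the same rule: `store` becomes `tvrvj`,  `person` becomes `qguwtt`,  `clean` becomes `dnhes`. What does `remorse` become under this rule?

In store: s→t is +1, t→v is +2, o→r is +3, r→v is +4 — the shift increases by 1 each position. Each letter shifts forward by (position + 1), i.e. 1, 2, 3, … — the shift grows by one for each successive letter.
Applying it to remorse: r+1=s, e+2=g, m+3=p, o+4=s, r+5=w, s+6=y, e+7=l.

sgpswyl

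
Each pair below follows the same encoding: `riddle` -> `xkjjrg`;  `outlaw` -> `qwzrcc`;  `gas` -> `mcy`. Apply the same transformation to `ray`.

The shift depends on letter class: consonant r→x is +6, but vowel i→k is +2. Two shifts are in play — +2 for a/e/i/o/u, +6 for every other letter.
Applying it to ray: r(cons)+6=x, a(vowel)+2=c, y(cons)+6=e.

xce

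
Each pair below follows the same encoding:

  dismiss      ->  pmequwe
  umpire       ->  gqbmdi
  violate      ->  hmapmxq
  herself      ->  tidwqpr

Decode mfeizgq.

A repeating key of period 2 is used — shifts +12, +4 over and over.
Decoding mfeizgq: m−12=a, f−4=b, e−12=s, i−4=e, z−12=n, g−4=c, q−12=e.

absence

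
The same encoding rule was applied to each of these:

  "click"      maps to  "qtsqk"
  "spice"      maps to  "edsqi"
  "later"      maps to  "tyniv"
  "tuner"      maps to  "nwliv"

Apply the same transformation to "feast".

c(2)→q(16) and l(11)→t(19) fit y≡9x+24 (mod 26); the inverse of 9 mod 26 is 3. This is an affine cipher: with a=0,…,z=25, each position x becomes (9x+24) mod 26.
Applying it to feast: f(5)→9·5+24≡17=r; e(4)→9·4+24≡8=i; a(0)→9·0+24≡24=y; s(18)→9·18+24≡4=e; t(19)→9·19+24≡13=n (all mod 26).

riyen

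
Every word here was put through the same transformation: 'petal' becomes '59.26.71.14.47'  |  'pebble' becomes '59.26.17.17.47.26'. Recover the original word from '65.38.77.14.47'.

With a=1..z=26, the number is 3·pos + 11.
Undoing it on 65.38.77.14.47: 65→(65−11)÷3=18=r, 38→(38−11)÷3=9=i, 77→(77−11)÷3=22=v, 14→(14−11)÷3=1=a, 47→(47−11)÷3=12=l.

rival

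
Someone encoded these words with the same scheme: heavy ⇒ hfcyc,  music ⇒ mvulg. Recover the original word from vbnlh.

valid

In heavy: h→h is +0, e→f is +1, a→c is +2, v→y is +3 — the shift increases by 1 each position. Each letter shifts forward by its position index (0, 1, 2, …) — the shift grows by one for each successive letter.
Reversing it on vbnlh: v−0=v, b−1=a, n−2=l, l−3=i, h−4=d.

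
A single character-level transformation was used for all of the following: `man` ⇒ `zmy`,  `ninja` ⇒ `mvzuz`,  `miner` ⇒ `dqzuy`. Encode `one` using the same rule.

The output letters match the input read backwards, each shifted +12: man reversed is nam. Two steps: reverse the string, then apply a Caesar shift of +12.
On one: reverse → eno; then shift: e+12=q, n+12=z, o+12=a.

qza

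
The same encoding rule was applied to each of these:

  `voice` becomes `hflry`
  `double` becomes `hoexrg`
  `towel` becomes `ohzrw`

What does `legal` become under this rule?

The output letters match the input read backwards, each shifted +3: voice reversed is eciov. Two steps: reverse the string, then apply a Caesar shift of +3.
Applying it to legal: reverse → lagel; then shift: l+3=o, a+3=d, g+3=j, e+3=h, l+3=o.

odjho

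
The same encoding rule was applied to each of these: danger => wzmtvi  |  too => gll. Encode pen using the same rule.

kvm

Each pair mirrors across the alphabet (d↔w, a↔z, n↔m): positions sum to 25. Letters are reflected about the middle of the alphabet (position → 25−position): Atbash.
On pen: p↔k, e↔v, n↔m.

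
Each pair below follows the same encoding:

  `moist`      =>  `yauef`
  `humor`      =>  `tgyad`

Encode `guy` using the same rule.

sgk

Compare letters: m→y is +12, o→a is +12, i→u is +12 — a constant shift. Every letter moves 12 places later in the alphabet, wrapping around z→a.
Applying it to guy: g+12=s, u+12=g, y+12=k.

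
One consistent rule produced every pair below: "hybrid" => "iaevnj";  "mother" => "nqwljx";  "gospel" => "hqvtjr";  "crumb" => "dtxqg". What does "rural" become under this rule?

Letter i (0-indexed) is shifted by i+1, so successive shifts are 1, 2, 3, ….
On rural: r+1=s, u+2=w, r+3=u, a+4=e, l+5=q.

swueq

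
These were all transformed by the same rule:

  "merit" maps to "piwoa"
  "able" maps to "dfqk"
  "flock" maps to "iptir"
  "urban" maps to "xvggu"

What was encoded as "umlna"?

right

Letter i (0-indexed) is shifted by i+3, so successive shifts are 3, 4, 5, ….
Decoding umlna: u−3=r, m−4=i, l−5=g, n−6=h, a−7=t.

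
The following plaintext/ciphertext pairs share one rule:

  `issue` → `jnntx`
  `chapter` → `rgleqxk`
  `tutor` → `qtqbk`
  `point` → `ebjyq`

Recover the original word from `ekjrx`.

i(8)→j(9) and s(18)→n(13) fit y≡3x+11 (mod 26); the inverse of 3 mod 26 is 9. This is an affine cipher: with a=0,…,z=25, each position x becomes (3x+11) mod 26.
Undoing it on ekjrx: e(4)→9·(4−11)≡15=p; k(10)→9·(10−11)≡17=r; j(9)→9·(9−11)≡8=i; r(17)→9·(17−11)≡2=c; x(23)→9·(23−11)≡4=e (all mod 26).

price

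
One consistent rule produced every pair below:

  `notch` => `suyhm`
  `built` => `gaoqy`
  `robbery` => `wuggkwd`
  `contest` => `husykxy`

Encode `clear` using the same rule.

The shift depends on letter class: consonant n→s is +5, but vowel o→u is +6. Two shifts are in play — +6 for a/e/i/o/u, +5 for every other letter.
Applying it to clear: c(cons)+5=h, l(cons)+5=q, e(vowel)+6=k, a(vowel)+6=g, r(cons)+5=w.

hqkgw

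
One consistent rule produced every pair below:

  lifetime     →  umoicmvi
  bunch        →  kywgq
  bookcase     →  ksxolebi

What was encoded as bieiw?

Shifts by position in lifetime: pos 0: l→u (+9), pos 1: i→m (+4), pos 2: f→o (+9), pos 3: e→i (+4) — repeating every 2. It's a Vigenère-style cipher with numeric key [9,4]: position i shifts by key[i mod 2].
Reversing it on bieiw: b−9=s, i−4=e, e−9=v, i−4=e, w−9=n.

seven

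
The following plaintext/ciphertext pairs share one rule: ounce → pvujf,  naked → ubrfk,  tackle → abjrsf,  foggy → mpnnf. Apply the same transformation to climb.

The shift depends on letter class: consonant n→u is +7, but vowel o→p is +1. Two shifts are in play — +1 for a/e/i/o/u, +7 for every other letter.
Applying it to climb: c(cons)+7=j, l(cons)+7=s, i(vowel)+1=j, m(cons)+7=t, b(cons)+7=i.

jsjti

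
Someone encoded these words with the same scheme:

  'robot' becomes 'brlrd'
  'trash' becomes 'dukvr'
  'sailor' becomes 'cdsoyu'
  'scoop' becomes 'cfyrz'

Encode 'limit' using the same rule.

Shifts by position in robot: pos 0: r→b (+10), pos 1: o→r (+3), pos 2: b→l (+10), pos 3: o→r (+3) — repeating every 2. It's a Vigenère-style cipher with numeric key [10,3]: position i shifts by key[i mod 2].
For limit: l+10=v, i+3=l, m+10=w, i+3=l, t+10=d.

vlwld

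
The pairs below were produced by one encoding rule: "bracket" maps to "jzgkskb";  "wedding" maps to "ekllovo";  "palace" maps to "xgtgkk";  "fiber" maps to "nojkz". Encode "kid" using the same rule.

The shift depends on letter class: consonant b→j is +8, but vowel a→g is +6. The rule splits by letter class: vowels +6, consonants +8.
Applying it to kid: k(cons)+8=s, i(vowel)+6=o, d(cons)+8=l.

sol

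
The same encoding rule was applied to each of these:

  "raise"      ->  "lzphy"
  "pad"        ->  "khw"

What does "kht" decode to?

The output letters match the input read backwards, each shifted +7: raise reversed is esiar. The word is reversed, then every letter is shifted forward by 7.
Undoing it on kht: shift back: k−7=d, h−7=a, t−7=m → dam; then reverse → mad.

mad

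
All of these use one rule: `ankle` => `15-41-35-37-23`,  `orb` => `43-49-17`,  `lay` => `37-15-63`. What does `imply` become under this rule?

31-39-45-37-63

The formula is n = 2×(alphabet index, a=1) + 13.
For imply: i=9→31, m=13→39, p=16→45, l=12→37, y=25→63.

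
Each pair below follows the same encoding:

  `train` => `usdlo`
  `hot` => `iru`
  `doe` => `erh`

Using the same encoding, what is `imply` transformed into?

The shift depends on letter class: consonant t→u is +1, but vowel a→d is +3. The rule splits by letter class: vowels +3, consonants +1.
Applying it to imply: i(vowel)+3=l, m(cons)+1=n, p(cons)+1=q, l(cons)+1=m, y(cons)+1=z.

lnqmz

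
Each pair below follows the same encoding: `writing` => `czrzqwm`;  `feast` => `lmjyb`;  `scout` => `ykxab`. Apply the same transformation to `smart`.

Shifts by position in writing: pos 0: w→c (+6), pos 1: r→z (+8), pos 2: i→r (+9), pos 3: t→z (+6), pos 4: i→q (+8), pos 5: n→w (+9) — repeating every 3. The shifts repeat in a cycle of length 3: positions 0,1,… shift by +6, +8, +9, then the pattern repeats.
For smart: s+6=y, m+8=u, a+9=j, r+6=x, t+8=b.

yujxb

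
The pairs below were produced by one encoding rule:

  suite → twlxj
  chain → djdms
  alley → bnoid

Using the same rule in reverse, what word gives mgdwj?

In suite: s→t is +1, u→w is +2, i→l is +3, t→x is +4 — the shift increases by 1 each position. Letter i (0-indexed) is shifted by i+1, so successive shifts are 1, 2, 3, ….
Undoing it on mgdwj: m−1=l, g−2=e, d−3=a, w−4=s, j−5=e.

lease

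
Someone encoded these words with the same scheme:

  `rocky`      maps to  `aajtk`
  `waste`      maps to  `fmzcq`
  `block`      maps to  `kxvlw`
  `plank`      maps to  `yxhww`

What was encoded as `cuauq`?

title

Shifts by position in rocky: pos 0: r→a (+9), pos 1: o→a (+12), pos 2: c→j (+7), pos 3: k→t (+9), pos 4: y→k (+12) — repeating every 3. It's a Vigenère-style cipher with numeric key [9,12,7]: position i shifts by key[i mod 3].
Decoding cuauq: c−9=t, u−12=i, a−7=t, u−9=l, q−12=e.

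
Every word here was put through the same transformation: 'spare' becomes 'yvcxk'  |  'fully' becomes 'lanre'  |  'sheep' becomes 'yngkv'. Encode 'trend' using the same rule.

zxgtj

Shifts by position in spare: pos 0: s→y (+6), pos 1: p→v (+6), pos 2: a→c (+2), pos 3: r→x (+6), pos 4: e→k (+6) — repeating every 3. A repeating key of period 3 is used — shifts +6, +6, +2 over and over.
For trend: t+6=z, r+6=x, e+2=g, n+6=t, d+6=j.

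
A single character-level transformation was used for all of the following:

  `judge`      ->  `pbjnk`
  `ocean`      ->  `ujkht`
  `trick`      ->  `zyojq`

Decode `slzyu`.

Shifts by position in judge: pos 0: j→p (+6), pos 1: u→b (+7), pos 2: d→j (+6), pos 3: g→n (+7) — repeating every 2. It's a Vigenère-style cipher with numeric key [6,7]: position i shifts by key[i mod 2].
Undoing it on slzyu: s−6=m, l−7=e, z−6=t, y−7=r, u−6=o.

metro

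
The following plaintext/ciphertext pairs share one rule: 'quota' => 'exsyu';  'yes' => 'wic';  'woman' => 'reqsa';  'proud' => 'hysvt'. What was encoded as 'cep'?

The output letters match the input read backwards, each shifted +4: quota reversed is atouq. The word is reversed, then every letter is shifted forward by 4.
Decoding cep: shift back: c−4=y, e−4=a, p−4=l → yal; then reverse → lay.

lay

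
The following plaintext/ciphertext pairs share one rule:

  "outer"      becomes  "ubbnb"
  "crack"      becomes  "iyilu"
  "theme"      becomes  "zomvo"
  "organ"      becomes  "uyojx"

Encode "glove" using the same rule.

msweo

In outer: o→u is +6, u→b is +7, t→b is +8, e→n is +9 — the shift increases by 1 each position. Each letter shifts forward by (position + 6), i.e. 6, 7, 8, … — the shift grows by one for each successive letter.
Applying it to glove: g+6=m, l+7=s, o+8=w, v+9=e, e+10=o.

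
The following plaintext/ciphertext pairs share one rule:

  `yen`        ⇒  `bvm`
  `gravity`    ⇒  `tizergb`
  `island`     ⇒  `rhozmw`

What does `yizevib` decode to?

This is the alphabet-reversal cipher (Atbash): a becomes z, b becomes y, etc.
Decoding yizevib: y↔b, i↔r, z↔a, e↔v, v↔e, i↔r, b↔y.

bravery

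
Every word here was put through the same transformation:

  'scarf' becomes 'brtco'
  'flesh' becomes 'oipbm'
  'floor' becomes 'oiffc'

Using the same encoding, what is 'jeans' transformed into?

kptgb

Each letter's alphabet position (a=0..z=25) is mapped through 25·x+19 mod 26 — an affine cipher.
For jeans: j(9)→25·9+19≡10=k; e(4)→25·4+19≡15=p; a(0)→25·0+19≡19=t; n(13)→25·13+19≡6=g; s(18)→25·18+19≡1=b (all mod 26).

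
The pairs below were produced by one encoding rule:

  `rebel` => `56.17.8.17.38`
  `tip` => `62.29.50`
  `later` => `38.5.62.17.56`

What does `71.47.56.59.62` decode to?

The formula is n = 3×(alphabet index, a=1) + 2.
Decoding 71.47.56.59.62: 71→(71−2)÷3=23=w, 47→(47−2)÷3=15=o, 56→(56−2)÷3=18=r, 59→(59−2)÷3=19=s, 62→(62−2)÷3=20=t.

worst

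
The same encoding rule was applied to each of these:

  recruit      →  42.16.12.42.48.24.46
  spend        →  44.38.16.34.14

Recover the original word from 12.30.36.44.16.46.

The formula is n = 2×(alphabet index, a=1) + 6.
Undoing it on 12.30.36.44.16.46: 12→(12−6)÷2=3=c, 30→(30−6)÷2=12=l, 36→(36−6)÷2=15=o, 44→(44−6)÷2=19=s, 16→(16−6)÷2=5=e, 46→(46−6)÷2=20=t.

closet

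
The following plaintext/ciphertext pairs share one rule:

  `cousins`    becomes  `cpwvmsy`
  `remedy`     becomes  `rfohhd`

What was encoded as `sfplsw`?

senior

In cousins: c→c is +0, o→p is +1, u→w is +2, s→v is +3 — the shift increases by 1 each position. The shift increases by 1 at each position, starting from +0: 0, 1, 2, ….
Reversing it on sfplsw: s−0=s, f−1=e, p−2=n, l−3=i, s−4=o, w−5=r.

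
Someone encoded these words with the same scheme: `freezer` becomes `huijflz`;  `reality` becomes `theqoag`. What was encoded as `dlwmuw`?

In freezer: f→h is +2, r→u is +3, e→i is +4, e→j is +5 — the shift increases by 1 each position. Letter i (0-indexed) is shifted by i+2, so successive shifts are 2, 3, 4, ….
Undoing it on dlwmuw: d−2=b, l−3=i, w−4=s, m−5=h, u−6=o, w−7=p.

bishop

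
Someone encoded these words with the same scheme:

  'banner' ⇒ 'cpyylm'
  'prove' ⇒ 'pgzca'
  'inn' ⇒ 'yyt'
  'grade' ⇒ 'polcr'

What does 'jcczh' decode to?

Two steps: reverse the string, then apply a Caesar shift of +11.
Undoing it on jcczh: shift back: j−11=y, c−11=r, c−11=r, z−11=o, h−11=w → yrrow; then reverse → worry.

worry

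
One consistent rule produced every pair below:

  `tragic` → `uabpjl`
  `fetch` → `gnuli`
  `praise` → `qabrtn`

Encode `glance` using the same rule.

hubwdn

Shifts by position in tragic: pos 0: t→u (+1), pos 1: r→a (+9), pos 2: a→b (+1), pos 3: g→p (+9) — repeating every 2. It's a Vigenère-style cipher with numeric key [1,9]: position i shifts by key[i mod 2].
On glance: g+1=h, l+9=u, a+1=b, n+9=w, c+1=d, e+9=n.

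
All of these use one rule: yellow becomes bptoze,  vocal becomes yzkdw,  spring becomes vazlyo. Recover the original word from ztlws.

width

Shifts by position in yellow: pos 0: y→b (+3), pos 1: e→p (+11), pos 2: l→t (+8), pos 3: l→o (+3), pos 4: o→z (+11), pos 5: w→e (+8) — repeating every 3. A repeating key of period 3 is used — shifts +3, +11, +8 over and over.
Decoding ztlws: z−3=w, t−11=i, l−8=d, w−3=t, s−11=h.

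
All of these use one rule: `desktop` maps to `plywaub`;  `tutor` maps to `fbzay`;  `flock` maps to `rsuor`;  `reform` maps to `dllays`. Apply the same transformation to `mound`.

yvazk

Shifts by position in desktop: pos 0: d→p (+12), pos 1: e→l (+7), pos 2: s→y (+6), pos 3: k→w (+12), pos 4: t→a (+7), pos 5: o→u (+6) — repeating every 3. It's a Vigenère-style cipher with numeric key [12,7,6]: position i shifts by key[i mod 3].
Applying it to mound: m+12=y, o+7=v, u+6=a, n+12=z, d+7=k.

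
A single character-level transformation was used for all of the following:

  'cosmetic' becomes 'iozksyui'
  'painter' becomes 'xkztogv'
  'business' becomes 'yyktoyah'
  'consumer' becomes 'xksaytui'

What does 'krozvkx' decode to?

reptile

The word is reversed, then every letter is shifted forward by 6.
Undoing it on krozvkx: shift back: k−6=e, r−6=l, o−6=i, z−6=t, v−6=p, k−6=e, x−6=r → elitper; then reverse → reptile.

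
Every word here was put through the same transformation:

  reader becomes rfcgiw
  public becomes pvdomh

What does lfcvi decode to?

lease

In reader: r→r is +0, e→f is +1, a→c is +2, d→g is +3 — the shift increases by 1 each position. Letter i (0-indexed) is shifted by i+0, so successive shifts are 0, 1, 2, ….
Reversing it on lfcvi: l−0=l, f−1=e, c−2=a, v−3=s, i−4=e.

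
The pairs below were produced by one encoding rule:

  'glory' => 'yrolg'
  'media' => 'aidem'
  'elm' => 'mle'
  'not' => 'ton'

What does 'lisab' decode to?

basil

It's just the letters in reverse order.
Reversing it on lisab: then reverse → basil.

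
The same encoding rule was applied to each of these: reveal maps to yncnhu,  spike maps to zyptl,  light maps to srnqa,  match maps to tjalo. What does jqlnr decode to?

cheek

Shifts by position in reveal: pos 0: r→y (+7), pos 1: e→n (+9), pos 2: v→c (+7), pos 3: e→n (+9) — repeating every 2. The shifts repeat in a cycle of length 2: positions 0,1,… shift by +7, +9, then the pattern repeats.
Undoing it on jqlnr: j−7=c, q−9=h, l−7=e, n−9=e, r−7=k.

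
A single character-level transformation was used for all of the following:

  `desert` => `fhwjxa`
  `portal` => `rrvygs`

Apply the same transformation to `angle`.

cqkqk

In desert: d→f is +2, e→h is +3, s→w is +4, e→j is +5 — the shift increases by 1 each position. Each letter shifts forward by (position + 2), i.e. 2, 3, 4, … — the shift grows by one for each successive letter.
For angle: a+2=c, n+3=q, g+4=k, l+5=q, e+6=k.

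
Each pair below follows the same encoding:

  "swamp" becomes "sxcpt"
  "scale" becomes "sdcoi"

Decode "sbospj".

sample

In swamp: s→s is +0, w→x is +1, a→c is +2, m→p is +3 — the shift increases by 1 each position. Each letter shifts forward by its position index (0, 1, 2, …) — the shift grows by one for each successive letter.
Reversing it on sbospj: s−0=s, b−1=a, o−2=m, s−3=p, p−4=l, j−5=e.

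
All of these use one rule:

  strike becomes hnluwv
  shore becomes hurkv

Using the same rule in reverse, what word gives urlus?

The output letters match the input read backwards, each shifted +3: strike reversed is ekirts. The word is reversed, then every letter is shifted forward by 3.
Decoding urlus: shift back: u−3=r, r−3=o, l−3=i, u−3=r, s−3=p → roirp; then reverse → prior.

prior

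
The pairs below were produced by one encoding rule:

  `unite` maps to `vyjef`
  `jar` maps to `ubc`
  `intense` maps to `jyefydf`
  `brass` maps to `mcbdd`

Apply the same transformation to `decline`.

The shift depends on letter class: consonant n→y is +11, but vowel u→v is +1. The rule splits by letter class: vowels +1, consonants +11.
Applying it to decline: d(cons)+11=o, e(vowel)+1=f, c(cons)+11=n, l(cons)+11=w, i(vowel)+1=j, n(cons)+11=y, e(vowel)+1=f.

ofnwjyf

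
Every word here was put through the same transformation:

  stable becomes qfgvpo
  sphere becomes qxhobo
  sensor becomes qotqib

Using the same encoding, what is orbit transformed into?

s(18)→q(16) and t(19)→f(5) fit y≡15x+6 (mod 26); the inverse of 15 mod 26 is 7. Treating letters as 0–25, the rule is x ↦ 15x + 6 (mod 26).
For orbit: o(14)→15·14+6≡8=i; r(17)→15·17+6≡1=b; b(1)→15·1+6≡21=v; i(8)→15·8+6≡22=w; t(19)→15·19+6≡5=f (all mod 26).

ibvwf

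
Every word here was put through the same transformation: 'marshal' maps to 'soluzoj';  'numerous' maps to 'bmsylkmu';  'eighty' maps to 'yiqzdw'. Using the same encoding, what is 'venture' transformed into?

vybdmly

This is an affine cipher: with a=0,…,z=25, each position x becomes (9x+14) mod 26.
For venture: v(21)→9·21+14≡21=v; e(4)→9·4+14≡24=y; n(13)→9·13+14≡1=b; t(19)→9·19+14≡3=d; u(20)→9·20+14≡12=m; r(17)→9·17+14≡11=l; e(4)→9·4+14≡24=y (all mod 26).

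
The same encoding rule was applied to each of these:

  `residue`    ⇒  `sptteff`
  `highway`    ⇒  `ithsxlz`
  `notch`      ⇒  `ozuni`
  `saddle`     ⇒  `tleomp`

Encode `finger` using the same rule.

Shifts by position in residue: pos 0: r→s (+1), pos 1: e→p (+11), pos 2: s→t (+1), pos 3: i→t (+11) — repeating every 2. It's a Vigenère-style cipher with numeric key [1,11]: position i shifts by key[i mod 2].
For finger: f+1=g, i+11=t, n+1=o, g+11=r, e+1=f, r+11=c.

gtorfc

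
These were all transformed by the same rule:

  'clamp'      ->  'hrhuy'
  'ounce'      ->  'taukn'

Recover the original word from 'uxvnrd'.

In clamp: c→h is +5, l→r is +6, a→h is +7, m→u is +8 — the shift increases by 1 each position. The shift increases by 1 at each position, starting from +5: 5, 6, 7, ….
Decoding uxvnrd: u−5=p, x−6=r, v−7=o, n−8=f, r−9=i, d−10=t.

profit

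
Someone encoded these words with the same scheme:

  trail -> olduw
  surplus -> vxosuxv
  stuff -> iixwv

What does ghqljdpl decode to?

The word is reversed, then every letter is shifted forward by 3.
Decoding ghqljdpl: shift back: g−3=d, h−3=e, q−3=n, l−3=i, j−3=g, d−3=a, p−3=m, l−3=i → denigami; then reverse → imagined.

imagined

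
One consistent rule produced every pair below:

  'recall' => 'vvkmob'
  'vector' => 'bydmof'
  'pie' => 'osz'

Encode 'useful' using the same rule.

vepoce

The output letters match the input read backwards, each shifted +10: recall reversed is llacer. Read the word backwards and shift each letter +10.
On useful: reverse → lufesu; then shift: l+10=v, u+10=e, f+10=p, e+10=o, s+10=c, u+10=e.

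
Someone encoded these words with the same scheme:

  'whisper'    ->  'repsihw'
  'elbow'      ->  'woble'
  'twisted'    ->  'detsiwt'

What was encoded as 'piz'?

It's just the letters in reverse order.
Decoding piz: then reverse → zip.

zip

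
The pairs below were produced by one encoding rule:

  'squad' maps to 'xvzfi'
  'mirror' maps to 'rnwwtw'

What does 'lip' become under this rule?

Compare letters: s→x is +5, q→v is +5, u→z is +5 — a constant shift. It's a constant shift of +5 (ROT5).
Applying it to lip: l+5=q, i+5=n, p+5=u.

qnu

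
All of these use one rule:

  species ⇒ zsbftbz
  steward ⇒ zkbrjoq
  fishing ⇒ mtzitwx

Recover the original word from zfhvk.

s(18)→z(25) and p(15)→s(18) fit y≡11x+9 (mod 26); the inverse of 11 mod 26 is 19. Treating letters as 0–25, the rule is x ↦ 11x + 9 (mod 26).
Decoding zfhvk: z(25)→19·(25−9)≡18=s; f(5)→19·(5−9)≡2=c; h(7)→19·(7−9)≡14=o; v(21)→19·(21−9)≡20=u; k(10)→19·(10−9)≡19=t (all mod 26).

scout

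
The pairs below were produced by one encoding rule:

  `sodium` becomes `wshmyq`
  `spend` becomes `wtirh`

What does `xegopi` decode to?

Compare letters: s→w is +4, o→s is +4, d→h is +4 — a constant shift. It's a constant shift of +4 (ROT4).
Reversing it on xegopi: x−4=t, e−4=a, g−4=c, o−4=k, p−4=l, i−4=e.

tackle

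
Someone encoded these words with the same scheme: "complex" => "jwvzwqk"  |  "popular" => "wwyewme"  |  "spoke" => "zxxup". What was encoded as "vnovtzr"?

offline

Each letter shifts forward by (position + 7), i.e. 7, 8, 9, … — the shift grows by one for each successive letter.
Decoding vnovtzr: v−7=o, n−8=f, o−9=f, v−10=l, t−11=i, z−12=n, r−13=e.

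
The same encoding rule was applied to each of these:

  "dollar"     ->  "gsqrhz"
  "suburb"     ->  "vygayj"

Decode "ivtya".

frost

In dollar: d→g is +3, o→s is +4, l→q is +5, l→r is +6 — the shift increases by 1 each position. Each letter shifts forward by (position + 3), i.e. 3, 4, 5, … — the shift grows by one for each successive letter.
Undoing it on ivtya: i−3=f, v−4=r, t−5=o, y−6=s, a−7=t.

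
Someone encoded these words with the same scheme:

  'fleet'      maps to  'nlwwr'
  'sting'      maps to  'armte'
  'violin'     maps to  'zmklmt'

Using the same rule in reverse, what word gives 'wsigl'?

f(5)→n(13) and l(11)→l(11) fit y≡17x+6 (mod 26); the inverse of 17 mod 26 is 23. This is an affine cipher: with a=0,…,z=25, each position x becomes (17x+6) mod 26.
Undoing it on wsigl: w(22)→23·(22−6)≡4=e; s(18)→23·(18−6)≡16=q; i(8)→23·(8−6)≡20=u; g(6)→23·(6−6)≡0=a; l(11)→23·(11−6)≡11=l (all mod 26).

equal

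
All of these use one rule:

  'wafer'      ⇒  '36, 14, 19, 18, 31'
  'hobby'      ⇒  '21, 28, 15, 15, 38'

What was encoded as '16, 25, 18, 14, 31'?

clear

Letters become their 1-based position plus 13 (so a→14, b→15, …).
Decoding 16, 25, 18, 14, 31: 16→(16−13)÷1=3=c, 25→(25−13)÷1=12=l, 18→(18−13)÷1=5=e, 14→(14−13)÷1=1=a, 31→(31−13)÷1=18=r.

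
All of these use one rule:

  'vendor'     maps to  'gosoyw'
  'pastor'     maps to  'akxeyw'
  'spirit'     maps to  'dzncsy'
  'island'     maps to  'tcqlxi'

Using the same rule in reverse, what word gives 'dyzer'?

south

Shifts by position in vendor: pos 0: v→g (+11), pos 1: e→o (+10), pos 2: n→s (+5), pos 3: d→o (+11), pos 4: o→y (+10), pos 5: r→w (+5) — repeating every 3. The shifts repeat in a cycle of length 3: positions 0,1,… shift by +11, +10, +5, then the pattern repeats.
Undoing it on dyzer: d−11=s, y−10=o, z−5=u, e−11=t, r−10=h.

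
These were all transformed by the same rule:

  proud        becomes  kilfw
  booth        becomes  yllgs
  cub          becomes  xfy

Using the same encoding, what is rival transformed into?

irezo

Each pair mirrors across the alphabet (p↔k, r↔i, o↔l): positions sum to 25. Letters are reflected about the middle of the alphabet (position → 25−position): Atbash.
Applying it to rival: r↔i, i↔r, v↔e, a↔z, l↔o.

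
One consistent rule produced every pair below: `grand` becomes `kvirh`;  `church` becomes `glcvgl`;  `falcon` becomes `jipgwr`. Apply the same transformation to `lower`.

pwamv

The shift depends on letter class: consonant g→k is +4, but vowel a→i is +8. The rule splits by letter class: vowels +8, consonants +4.
On lower: l(cons)+4=p, o(vowel)+8=w, w(cons)+4=a, e(vowel)+8=m, r(cons)+4=v.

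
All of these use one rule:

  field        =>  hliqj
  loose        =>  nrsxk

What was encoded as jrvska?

hornet

In field: f→h is +2, i→l is +3, e→i is +4, l→q is +5 — the shift increases by 1 each position. Each letter shifts forward by (position + 2), i.e. 2, 3, 4, … — the shift grows by one for each successive letter.
Decoding jrvska: j−2=h, r−3=o, v−4=r, s−5=n, k−6=e, a−7=t.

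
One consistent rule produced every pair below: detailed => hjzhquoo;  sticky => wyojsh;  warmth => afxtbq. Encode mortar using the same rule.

In detailed: d→h is +4, e→j is +5, t→z is +6, a→h is +7 — the shift increases by 1 each position. Each letter shifts forward by (position + 4), i.e. 4, 5, 6, … — the shift grows by one for each successive letter.
Applying it to mortar: m+4=q, o+5=t, r+6=x, t+7=a, a+8=i, r+9=a.

qtxaia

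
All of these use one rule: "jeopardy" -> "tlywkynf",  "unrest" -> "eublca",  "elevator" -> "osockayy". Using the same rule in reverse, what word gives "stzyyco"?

improve

Shifts by position in jeopardy: pos 0: j→t (+10), pos 1: e→l (+7), pos 2: o→y (+10), pos 3: p→w (+7) — repeating every 2. The shifts repeat in a cycle of length 2: positions 0,1,… shift by +10, +7, then the pattern repeats.
Decoding stzyyco: s−10=i, t−7=m, z−10=p, y−7=r, y−10=o, c−7=v, o−10=e.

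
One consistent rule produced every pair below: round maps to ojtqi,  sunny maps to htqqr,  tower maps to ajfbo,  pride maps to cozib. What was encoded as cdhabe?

This is an affine cipher: with a=0,…,z=25, each position x becomes (19x+3) mod 26.
Reversing it on cdhabe: c(2)→11·(2−3)≡15=p; d(3)→11·(3−3)≡0=a; h(7)→11·(7−3)≡18=s; a(0)→11·(0−3)≡19=t; b(1)→11·(1−3)≡4=e; e(4)→11·(4−3)≡11=l (all mod 26).

pastel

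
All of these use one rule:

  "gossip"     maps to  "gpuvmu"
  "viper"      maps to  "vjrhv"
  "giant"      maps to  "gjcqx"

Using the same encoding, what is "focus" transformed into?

fpexw

In gossip: g→g is +0, o→p is +1, s→u is +2, s→v is +3 — the shift increases by 1 each position. The shift increases by 1 at each position, starting from +0: 0, 1, 2, ….
For focus: f+0=f, o+1=p, c+2=e, u+3=x, s+4=w.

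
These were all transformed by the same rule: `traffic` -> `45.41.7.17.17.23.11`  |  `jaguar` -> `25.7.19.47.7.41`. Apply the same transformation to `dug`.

t(#20)→45 and r(#18)→41: differences scale by 2, so n = 2·pos + 5. Each letter becomes 2×(its alphabet position, a=1..z=26) + 5.
On dug: d=4→13, u=21→47, g=7→19.

13.47.19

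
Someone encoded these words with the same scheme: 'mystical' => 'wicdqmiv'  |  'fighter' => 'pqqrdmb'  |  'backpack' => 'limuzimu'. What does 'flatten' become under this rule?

pviddmx

The shift depends on letter class: consonant m→w is +10, but vowel i→q is +8. Vowels shift forward by 8 and consonants shift forward by 10.
Applying it to flatten: f(cons)+10=p, l(cons)+10=v, a(vowel)+8=i, t(cons)+10=d, t(cons)+10=d, e(vowel)+8=m, n(cons)+10=x.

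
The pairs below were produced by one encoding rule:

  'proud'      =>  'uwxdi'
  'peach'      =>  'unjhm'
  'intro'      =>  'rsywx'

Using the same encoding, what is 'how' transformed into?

mxb

Two shifts are in play — +9 for a/e/i/o/u, +5 for every other letter.
Applying it to how: h(cons)+5=m, o(vowel)+9=x, w(cons)+5=b.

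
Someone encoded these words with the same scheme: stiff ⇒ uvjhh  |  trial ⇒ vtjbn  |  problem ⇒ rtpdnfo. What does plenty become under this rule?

rnfpva

The shift depends on letter class: consonant s→u is +2, but vowel i→j is +1. The rule splits by letter class: vowels +1, consonants +2.
For plenty: p(cons)+2=r, l(cons)+2=n, e(vowel)+1=f, n(cons)+2=p, t(cons)+2=v, y(cons)+2=a.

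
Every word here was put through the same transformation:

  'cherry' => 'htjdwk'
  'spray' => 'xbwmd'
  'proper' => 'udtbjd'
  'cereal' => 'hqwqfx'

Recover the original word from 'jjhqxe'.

The shifts repeat in a cycle of length 2: positions 0,1,… shift by +5, +12, then the pattern repeats.
Reversing it on jjhqxe: j−5=e, j−12=x, h−5=c, q−12=e, x−5=s, e−12=s.

excess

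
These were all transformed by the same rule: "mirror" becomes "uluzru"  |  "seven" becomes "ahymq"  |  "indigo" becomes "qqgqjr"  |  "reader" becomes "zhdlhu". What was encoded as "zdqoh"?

range

Shifts by position in mirror: pos 0: m→u (+8), pos 1: i→l (+3), pos 2: r→u (+3), pos 3: r→z (+8), pos 4: o→r (+3), pos 5: r→u (+3) — repeating every 3. It's a Vigenère-style cipher with numeric key [8,3,3]: position i shifts by key[i mod 3].
Undoing it on zdqoh: z−8=r, d−3=a, q−3=n, o−8=g, h−3=e.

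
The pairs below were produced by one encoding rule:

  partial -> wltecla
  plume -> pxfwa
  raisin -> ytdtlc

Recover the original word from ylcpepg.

veteran

The output letters match the input read backwards, each shifted +11: partial reversed is laitrap. Two steps: reverse the string, then apply a Caesar shift of +11.
Reversing it on ylcpepg: shift back: y−11=n, l−11=a, c−11=r, p−11=e, e−11=t, p−11=e, g−11=v → naretev; then reverse → veteran.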